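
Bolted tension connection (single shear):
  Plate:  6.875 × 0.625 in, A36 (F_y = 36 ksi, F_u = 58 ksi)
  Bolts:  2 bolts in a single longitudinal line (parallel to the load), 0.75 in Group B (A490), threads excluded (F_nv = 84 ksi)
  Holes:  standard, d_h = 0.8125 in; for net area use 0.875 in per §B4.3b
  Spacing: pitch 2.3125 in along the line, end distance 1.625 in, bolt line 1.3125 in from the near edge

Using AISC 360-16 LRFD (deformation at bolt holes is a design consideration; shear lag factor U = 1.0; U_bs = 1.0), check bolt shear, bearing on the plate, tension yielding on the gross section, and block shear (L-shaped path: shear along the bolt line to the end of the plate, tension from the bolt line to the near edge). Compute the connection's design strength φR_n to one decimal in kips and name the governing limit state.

Bolt shear: A_b = π(0.75)²/4 = 0.44179 in². φR_n = 0.75 × 84 × 0.44179 × 2 × 1 = 55.7 kips.
Bearing (0.625 in plate, F_u = 58 ksi): end bolts L_c = 1.625 − 0.8125/2 = 1.21875, R_n = min(1.2×1.21875×0.625×58, 2.4×0.75×0.625×58) = 53.016 kips/bolt; interior L_c = 2.3125 − 0.8125 = 1.5, R_n = 65.25 kips/bolt. φR_n = 0.75 × (1×53.016 + 1×65.25) = 88.7 kips.
Tension yield (gross): A_g = 6.875×0.625 = 4.2969 in². φR_n = 0.90 × 36 × 4.2969 = 139.2 kips.
Block shear: shear path 1×[1.625+1×2.3125] = 1×3.9375 in, A_gv = 2.4609, A_nv = 1×(3.9375 − 1.5×0.875)×0.625 = 1.6406 in²; tension to near edge: (1.3125 − 0.5×0.875)×0.625 = 0.54688 in². R_n = min(0.6×58×1.6406, 0.6×36×2.4609) + 1.0×58×0.54688 = min(57.093, 53.155) + 31.719 = 84.874 kips. φR_n = 0.75 × 84.874 = 63.7 kips.
Governing: min(55.7, 88.7, 139.2, 63.7) = 55.7 kips → bolt shear.

55.7 kips (bolt shear governs)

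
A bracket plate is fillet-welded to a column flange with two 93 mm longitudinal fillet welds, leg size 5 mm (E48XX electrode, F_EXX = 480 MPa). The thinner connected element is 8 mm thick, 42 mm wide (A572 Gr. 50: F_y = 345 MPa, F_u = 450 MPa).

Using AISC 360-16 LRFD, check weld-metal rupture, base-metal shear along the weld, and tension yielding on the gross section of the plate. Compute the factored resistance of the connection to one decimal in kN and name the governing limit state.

Weld metal: throat = 0.707×5 = 3.535 mm, L = 2×93 = 186 mm. φR_n = 0.75 × 0.6 × 480 × 3.535 × 186 = 142.0 kN.
Base metal shear (8 mm plate): yield φR_n = 1.0×0.6×345×8×186 = 308.0 kN; rupture φR_n = 0.75×0.6×450×8×186 = 301.3 kN; take 301.3 kN (rupture).
Tension yield (gross): A_g = 42×8 = 336 mm². φR_n = 0.90 × 345 × 336 = 104.3 kN.
Governing: min(142.0, 301.3, 104.3) = 104.3 kN → gross-section yield.

104.3 kN (gross-section yield governs)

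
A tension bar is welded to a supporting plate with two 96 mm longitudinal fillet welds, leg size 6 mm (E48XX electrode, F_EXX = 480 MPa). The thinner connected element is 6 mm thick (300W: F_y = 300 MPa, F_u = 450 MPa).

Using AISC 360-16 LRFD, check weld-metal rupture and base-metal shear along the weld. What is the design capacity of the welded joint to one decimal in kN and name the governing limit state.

Weld metal: throat = 0.707×6 = 4.242 mm, L = 2×96 = 192 mm. φR_n = 0.75 × 0.6 × 480 × 4.242 × 192 = 175.9 kN.
Base metal shear (6 mm plate): yield φR_n = 1.0×0.6×300×6×192 = 207.4 kN; rupture φR_n = 0.75×0.6×450×6×192 = 233.3 kN; take 207.4 kN (yield).
Governing: min(175.9, 207.4) = 175.9 kN → weld metal.

175.9 kN (weld metal governs)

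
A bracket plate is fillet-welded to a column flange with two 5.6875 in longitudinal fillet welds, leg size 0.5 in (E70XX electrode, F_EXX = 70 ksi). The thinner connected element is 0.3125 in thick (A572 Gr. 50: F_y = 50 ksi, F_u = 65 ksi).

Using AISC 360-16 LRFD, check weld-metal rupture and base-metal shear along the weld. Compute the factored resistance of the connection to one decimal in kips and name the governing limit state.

104.0 kips (base-metal shear governs)

Weld metal: throat = 0.707×0.5 = 0.3535 in, L = 2×5.6875 = 11.375 in. φR_n = 0.75 × 0.6 × 70 × 0.3535 × 11.375 = 126.7 kips.
Base metal shear (0.3125 in plate): yield φR_n = 1.0×0.6×50×0.3125×11.375 = 106.6 kips; rupture φR_n = 0.75×0.6×65×0.3125×11.375 = 104.0 kips; take 104.0 kips (rupture).
Governing: min(126.7, 104.0) = 104.0 kips → base-metal shear.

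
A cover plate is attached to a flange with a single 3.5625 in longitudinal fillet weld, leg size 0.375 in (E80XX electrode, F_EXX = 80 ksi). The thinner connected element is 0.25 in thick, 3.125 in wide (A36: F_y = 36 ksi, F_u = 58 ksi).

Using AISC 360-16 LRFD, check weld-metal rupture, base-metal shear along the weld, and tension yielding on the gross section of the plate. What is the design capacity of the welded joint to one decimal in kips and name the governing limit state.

Weld metal: throat = 0.707×0.375 = 0.26513 in, L = 3.5625 in. φR_n = 0.75 × 0.6 × 80 × 0.26513 × 3.5625 = 34.0 kips.
Base metal shear (0.25 in plate): yield φR_n = 1.0×0.6×36×0.25×3.5625 = 19.2 kips; rupture φR_n = 0.75×0.6×58×0.25×3.5625 = 23.2 kips; take 19.2 kips (yield).
Tension yield (gross): A_g = 3.125×0.25 = 0.78125 in². φR_n = 0.90 × 36 × 0.78125 = 25.3 kips.
Governing: min(34.0, 19.2, 25.3) = 19.2 kips → base-metal shear.

19.2 kips (base-metal shear governs)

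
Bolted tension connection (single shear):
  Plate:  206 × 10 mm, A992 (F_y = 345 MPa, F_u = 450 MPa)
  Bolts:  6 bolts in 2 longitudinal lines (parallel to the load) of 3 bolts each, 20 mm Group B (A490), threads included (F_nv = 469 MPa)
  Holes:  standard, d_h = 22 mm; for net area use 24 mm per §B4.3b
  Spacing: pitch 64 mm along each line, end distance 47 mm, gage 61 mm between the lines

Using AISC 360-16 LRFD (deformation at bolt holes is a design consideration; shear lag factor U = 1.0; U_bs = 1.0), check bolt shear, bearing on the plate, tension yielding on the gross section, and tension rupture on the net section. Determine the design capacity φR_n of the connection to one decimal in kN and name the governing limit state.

Bolt shear: A_b = π(20)²/4 = 314.16 mm². φR_n = 0.75 × 469 × 314.16 × 6 × 1 = 663.0 kN.
Bearing (10 mm plate, F_u = 450 MPa): end bolts L_c = 47 − 22/2 = 36, R_n = min(1.2×36×10×450, 2.4×20×10×450) = 194.4 kN/bolt; interior L_c = 64 − 22 = 42, R_n = 216 kN/bolt. φR_n = 0.75 × (2×194.4 + 4×216) = 939.6 kN.
Tension yield (gross): A_g = 206×10 = 2060 mm². φR_n = 0.90 × 345 × 2060 = 639.6 kN.
Tension rupture (net): A_n = (206 − 2×24)×10 = 1580 mm² (U = 1.0, A_e = A_n). φR_n = 0.75 × 450 × 1580 = 533.3 kN.
Governing: min(663.0, 939.6, 639.6, 533.3) = 533.3 kN → net-section rupture.

533.3 kN (net-section rupture governs)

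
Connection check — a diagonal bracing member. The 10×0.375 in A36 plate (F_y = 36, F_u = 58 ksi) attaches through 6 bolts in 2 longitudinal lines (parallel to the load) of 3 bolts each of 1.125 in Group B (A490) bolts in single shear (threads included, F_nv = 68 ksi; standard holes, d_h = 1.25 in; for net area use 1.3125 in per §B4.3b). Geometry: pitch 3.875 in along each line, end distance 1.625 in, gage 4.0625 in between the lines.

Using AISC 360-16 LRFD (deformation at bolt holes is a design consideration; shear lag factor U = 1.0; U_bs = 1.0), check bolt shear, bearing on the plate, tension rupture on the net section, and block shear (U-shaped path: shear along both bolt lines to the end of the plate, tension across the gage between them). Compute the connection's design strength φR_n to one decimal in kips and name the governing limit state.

Bolt shear: A_b = π(1.125)²/4 = 0.99402 in². φR_n = 0.75 × 68 × 0.99402 × 6 × 1 = 304.2 kips.
Bearing (0.375 in plate, F_u = 58 ksi): end bolts L_c = 1.625 − 1.25/2 = 1, R_n = min(1.2×1×0.375×58, 2.4×1.125×0.375×58) = 26.1 kips/bolt; interior L_c = 3.875 − 1.25 = 2.625, R_n = 58.725 kips/bolt. φR_n = 0.75 × (2×26.1 + 4×58.725) = 215.3 kips.
Tension rupture (net): A_n = (10 − 2×1.3125)×0.375 = 2.7656 in² (U = 1.0, A_e = A_n). φR_n = 0.75 × 58 × 2.7656 = 120.3 kips.
Block shear: shear path 2×[1.625+2×3.875] = 2×9.375 in, A_gv = 7.0313, A_nv = 2×(9.375 − 2.5×1.3125)×0.375 = 4.5703 in²; tension across gage: (4.0625 − 1×1.3125)×0.375 = 1.0313 in². R_n = min(0.6×58×4.5703, 0.6×36×7.0313) + 1.0×58×1.0313 = min(159.05, 151.88) + 59.815 = 211.7 kips. φR_n = 0.75 × 211.7 = 158.8 kips.
Governing: min(304.2, 215.3, 120.3, 158.8) = 120.3 kips → net-section rupture.

120.3 kips (net-section rupture governs)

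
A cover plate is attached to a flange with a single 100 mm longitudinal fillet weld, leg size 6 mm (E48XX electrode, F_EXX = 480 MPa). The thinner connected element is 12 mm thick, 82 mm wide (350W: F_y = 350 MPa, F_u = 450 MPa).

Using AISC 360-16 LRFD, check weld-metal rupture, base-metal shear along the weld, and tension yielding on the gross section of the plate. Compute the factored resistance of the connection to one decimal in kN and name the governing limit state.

Weld metal: throat = 0.707×6 = 4.242 mm, L = 100 mm. φR_n = 0.75 × 0.6 × 480 × 4.242 × 100 = 91.6 kN.
Base metal shear (12 mm plate): yield φR_n = 1.0×0.6×350×12×100 = 252.0 kN; rupture φR_n = 0.75×0.6×450×12×100 = 243.0 kN; take 243.0 kN (rupture).
Tension yield (gross): A_g = 82×12 = 984 mm². φR_n = 0.90 × 350 × 984 = 310.0 kN.
Governing: min(91.6, 243.0, 310.0) = 91.6 kN → weld metal.

91.6 kN (weld metal governs)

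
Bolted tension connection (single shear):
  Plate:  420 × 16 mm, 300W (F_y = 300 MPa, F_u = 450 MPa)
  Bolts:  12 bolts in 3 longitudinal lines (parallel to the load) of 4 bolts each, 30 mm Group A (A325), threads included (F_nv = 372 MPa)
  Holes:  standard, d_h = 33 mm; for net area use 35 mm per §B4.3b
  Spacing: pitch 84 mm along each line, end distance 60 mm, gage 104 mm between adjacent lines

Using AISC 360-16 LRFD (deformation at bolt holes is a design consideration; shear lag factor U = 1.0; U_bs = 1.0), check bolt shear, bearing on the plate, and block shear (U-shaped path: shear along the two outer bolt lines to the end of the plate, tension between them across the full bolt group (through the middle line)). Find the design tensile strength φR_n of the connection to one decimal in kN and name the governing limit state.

Bolt shear: A_b = π(30)²/4 = 706.86 mm². φR_n = 0.75 × 372 × 706.86 × 12 × 1 = 2366.6 kN.
Bearing (16 mm plate, F_u = 450 MPa): end bolts L_c = 60 − 33/2 = 43.5, R_n = min(1.2×43.5×16×450, 2.4×30×16×450) = 375.84 kN/bolt; interior L_c = 84 − 33 = 51, R_n = 440.64 kN/bolt. φR_n = 0.75 × (3×375.84 + 9×440.64) = 3820.0 kN.
Block shear: shear path 2×[60+3×84] = 2×312 mm, A_gv = 9984, A_nv = 2×(312 − 3.5×35)×16 = 6064 mm²; tension across gage: (208 − 2×35)×16 = 2208 mm². R_n = min(0.6×450×6064, 0.6×300×9984) + 1.0×450×2208 = min(1637.3, 1797.1) + 993.6 = 2630.9 kN. φR_n = 0.75 × 2630.9 = 1973.2 kN.
Governing: min(2366.6, 3820.0, 1973.2) = 1973.2 kN → block shear.

1973.2 kN (block shear governs)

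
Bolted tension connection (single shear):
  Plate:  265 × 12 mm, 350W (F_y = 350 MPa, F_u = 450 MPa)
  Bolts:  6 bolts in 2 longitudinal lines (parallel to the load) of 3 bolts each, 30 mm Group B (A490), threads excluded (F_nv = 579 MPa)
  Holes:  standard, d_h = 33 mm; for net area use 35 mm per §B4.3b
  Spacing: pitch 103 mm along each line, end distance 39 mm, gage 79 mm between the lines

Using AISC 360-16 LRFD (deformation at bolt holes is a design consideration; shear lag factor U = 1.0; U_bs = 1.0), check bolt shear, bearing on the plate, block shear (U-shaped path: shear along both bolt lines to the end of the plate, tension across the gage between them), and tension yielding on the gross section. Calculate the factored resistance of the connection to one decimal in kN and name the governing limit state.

943.7 kN (block shear governs)

Bolt shear: A_b = π(30)²/4 = 706.86 mm². φR_n = 0.75 × 579 × 706.86 × 6 × 1 = 1841.7 kN.
Bearing (12 mm plate, F_u = 450 MPa): end bolts L_c = 39 − 33/2 = 22.5, R_n = min(1.2×22.5×12×450, 2.4×30×12×450) = 145.8 kN/bolt; interior L_c = 103 − 33 = 70, R_n = 388.8 kN/bolt. φR_n = 0.75 × (2×145.8 + 4×388.8) = 1385.1 kN.
Block shear: shear path 2×[39+2×103] = 2×245 mm, A_gv = 5880, A_nv = 2×(245 − 2.5×35)×12 = 3780 mm²; tension across gage: (79 − 1×35)×12 = 528 mm². R_n = min(0.6×450×3780, 0.6×350×5880) + 1.0×450×528 = min(1020.6, 1234.8) + 237.6 = 1258.2 kN. φR_n = 0.75 × 1258.2 = 943.7 kN.
Tension yield (gross): A_g = 265×12 = 3180 mm². φR_n = 0.90 × 350 × 3180 = 1001.7 kN.
Governing: min(1841.7, 1385.1, 943.7, 1001.7) = 943.7 kN → block shear.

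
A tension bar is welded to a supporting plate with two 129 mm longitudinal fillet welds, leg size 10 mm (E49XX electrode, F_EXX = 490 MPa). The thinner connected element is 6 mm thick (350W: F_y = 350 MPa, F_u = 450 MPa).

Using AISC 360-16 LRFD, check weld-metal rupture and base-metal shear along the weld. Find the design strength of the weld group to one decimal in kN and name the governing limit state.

Weld metal: throat = 0.707×10 = 7.07 mm, L = 2×129 = 258 mm. φR_n = 0.75 × 0.6 × 490 × 7.07 × 258 = 402.2 kN.
Base metal shear (6 mm plate): yield φR_n = 1.0×0.6×350×6×258 = 325.1 kN; rupture φR_n = 0.75×0.6×450×6×258 = 313.5 kN; take 313.5 kN (rupture).
Governing: min(402.2, 313.5) = 313.5 kN → base-metal shear.

313.5 kN (base-metal shear governs)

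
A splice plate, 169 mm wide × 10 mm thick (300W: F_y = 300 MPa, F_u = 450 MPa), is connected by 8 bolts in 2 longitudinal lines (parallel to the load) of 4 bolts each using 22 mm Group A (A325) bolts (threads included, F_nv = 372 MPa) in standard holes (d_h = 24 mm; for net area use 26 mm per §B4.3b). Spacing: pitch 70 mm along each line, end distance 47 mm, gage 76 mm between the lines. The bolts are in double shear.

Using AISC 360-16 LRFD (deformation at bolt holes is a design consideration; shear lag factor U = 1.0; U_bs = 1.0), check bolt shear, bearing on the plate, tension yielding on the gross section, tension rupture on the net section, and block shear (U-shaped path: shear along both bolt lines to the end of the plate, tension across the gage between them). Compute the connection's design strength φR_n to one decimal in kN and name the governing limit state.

Bolt shear: A_b = π(22)²/4 = 380.13 mm². φR_n = 0.75 × 372 × 380.13 × 8 × 2 = 1696.9 kN.
Bearing (10 mm plate, F_u = 450 MPa): end bolts L_c = 47 − 24/2 = 35, R_n = min(1.2×35×10×450, 2.4×22×10×450) = 189 kN/bolt; interior L_c = 70 − 24 = 46, R_n = 237.6 kN/bolt. φR_n = 0.75 × (2×189 + 6×237.6) = 1352.7 kN.
Tension yield (gross): A_g = 169×10 = 1690 mm². φR_n = 0.90 × 300 × 1690 = 456.3 kN.
Tension rupture (net): A_n = (169 − 2×26)×10 = 1170 mm² (U = 1.0, A_e = A_n). φR_n = 0.75 × 450 × 1170 = 394.9 kN.
Block shear: shear path 2×[47+3×70] = 2×257 mm, A_gv = 5140, A_nv = 2×(257 − 3.5×26)×10 = 3320 mm²; tension across gage: (76 − 1×26)×10 = 500 mm². R_n = min(0.6×450×3320, 0.6×300×5140) + 1.0×450×500 = min(896.4, 925.2) + 225 = 1121.4 kN. φR_n = 0.75 × 1121.4 = 841.1 kN.
Governing: min(1696.9, 1352.7, 456.3, 394.9, 841.1) = 394.9 kN → net-section rupture.

394.9 kN (net-section rupture governs)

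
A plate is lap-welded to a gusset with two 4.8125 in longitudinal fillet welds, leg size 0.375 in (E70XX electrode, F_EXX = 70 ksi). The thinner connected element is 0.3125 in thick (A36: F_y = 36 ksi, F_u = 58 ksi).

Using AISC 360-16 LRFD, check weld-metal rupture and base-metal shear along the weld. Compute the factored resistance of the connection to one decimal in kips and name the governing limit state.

Weld metal: throat = 0.707×0.375 = 0.26513 in, L = 2×4.8125 = 9.625 in. φR_n = 0.75 × 0.6 × 70 × 0.26513 × 9.625 = 80.4 kips.
Base metal shear (0.3125 in plate): yield φR_n = 1.0×0.6×36×0.3125×9.625 = 65.0 kips; rupture φR_n = 0.75×0.6×58×0.3125×9.625 = 78.5 kips; take 65.0 kips (yield).
Governing: min(80.4, 65.0) = 65.0 kips → base-metal shear.

65.0 kips (base-metal shear governs)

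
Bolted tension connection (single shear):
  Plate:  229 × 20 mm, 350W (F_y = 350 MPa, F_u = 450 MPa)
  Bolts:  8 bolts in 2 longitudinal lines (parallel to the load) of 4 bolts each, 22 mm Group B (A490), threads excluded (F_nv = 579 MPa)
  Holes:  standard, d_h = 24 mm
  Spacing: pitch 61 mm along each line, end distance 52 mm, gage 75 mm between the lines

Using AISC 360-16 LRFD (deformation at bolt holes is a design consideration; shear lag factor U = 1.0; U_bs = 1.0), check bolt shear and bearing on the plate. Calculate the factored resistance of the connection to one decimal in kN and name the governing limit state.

1320.6 kN (bolt shear governs)

Bolt shear: A_b = π(22)²/4 = 380.13 mm². φR_n = 0.75 × 579 × 380.13 × 8 × 1 = 1320.6 kN.
Bearing (20 mm plate, F_u = 450 MPa): end bolts L_c = 52 − 24/2 = 40, R_n = min(1.2×40×20×450, 2.4×22×20×450) = 432 kN/bolt; interior L_c = 61 − 24 = 37, R_n = 399.6 kN/bolt. φR_n = 0.75 × (2×432 + 6×399.6) = 2446.2 kN.
Governing: min(1320.6, 2446.2) = 1320.6 kN → bolt shear.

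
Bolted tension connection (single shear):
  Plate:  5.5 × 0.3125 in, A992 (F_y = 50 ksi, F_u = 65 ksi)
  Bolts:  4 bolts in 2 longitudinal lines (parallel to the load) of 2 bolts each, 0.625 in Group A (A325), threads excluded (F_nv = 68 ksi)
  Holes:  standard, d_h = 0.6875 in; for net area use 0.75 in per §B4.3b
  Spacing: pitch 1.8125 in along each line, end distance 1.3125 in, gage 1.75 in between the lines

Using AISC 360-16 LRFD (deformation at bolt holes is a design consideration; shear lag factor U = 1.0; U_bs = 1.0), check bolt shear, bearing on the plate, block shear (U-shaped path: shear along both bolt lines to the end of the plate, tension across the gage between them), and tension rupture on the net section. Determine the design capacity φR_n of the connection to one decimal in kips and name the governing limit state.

Bolt shear: A_b = π(0.625)²/4 = 0.3068 in². φR_n = 0.75 × 68 × 0.3068 × 4 × 1 = 62.6 kips.
Bearing (0.3125 in plate, F_u = 65 ksi): end bolts L_c = 1.3125 − 0.6875/2 = 0.96875, R_n = min(1.2×0.96875×0.3125×65, 2.4×0.625×0.3125×65) = 23.613 kips/bolt; interior L_c = 1.8125 − 0.6875 = 1.125, R_n = 27.422 kips/bolt. φR_n = 0.75 × (2×23.613 + 2×27.422) = 76.6 kips.
Block shear: shear path 2×[1.3125+1×1.8125] = 2×3.125 in, A_gv = 1.9531, A_nv = 2×(3.125 − 1.5×0.75)×0.3125 = 1.25 in²; tension across gage: (1.75 − 1×0.75)×0.3125 = 0.3125 in². R_n = min(0.6×65×1.25, 0.6×50×1.9531) + 1.0×65×0.3125 = min(48.75, 58.593) + 20.313 = 69.063 kips. φR_n = 0.75 × 69.063 = 51.8 kips.
Tension rupture (net): A_n = (5.5 − 2×0.75)×0.3125 = 1.25 in² (U = 1.0, A_e = A_n). φR_n = 0.75 × 65 × 1.25 = 60.9 kips.
Governing: min(62.6, 76.6, 51.8, 60.9) = 51.8 kips → block shear.

51.8 kips (block shear governs)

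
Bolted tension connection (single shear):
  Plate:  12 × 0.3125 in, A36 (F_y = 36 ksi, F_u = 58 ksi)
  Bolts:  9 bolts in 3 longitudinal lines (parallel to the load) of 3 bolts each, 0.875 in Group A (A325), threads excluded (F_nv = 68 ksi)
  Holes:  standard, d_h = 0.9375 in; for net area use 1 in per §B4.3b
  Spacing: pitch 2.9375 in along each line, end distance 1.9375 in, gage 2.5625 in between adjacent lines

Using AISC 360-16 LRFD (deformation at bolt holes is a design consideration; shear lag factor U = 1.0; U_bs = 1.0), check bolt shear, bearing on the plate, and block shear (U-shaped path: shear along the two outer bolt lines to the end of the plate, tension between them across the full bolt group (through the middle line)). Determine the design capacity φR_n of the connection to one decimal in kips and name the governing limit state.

121.6 kips (block shear governs)

Bolt shear: A_b = π(0.875)²/4 = 0.60132 in². φR_n = 0.75 × 68 × 0.60132 × 9 × 1 = 276.0 kips.
Bearing (0.3125 in plate, F_u = 58 ksi): end bolts L_c = 1.9375 − 0.9375/2 = 1.46875, R_n = min(1.2×1.46875×0.3125×58, 2.4×0.875×0.3125×58) = 31.945 kips/bolt; interior L_c = 2.9375 − 0.9375 = 2, R_n = 38.063 kips/bolt. φR_n = 0.75 × (3×31.945 + 6×38.063) = 243.2 kips.
Block shear: shear path 2×[1.9375+2×2.9375] = 2×7.8125 in, A_gv = 4.8828, A_nv = 2×(7.8125 − 2.5×1)×0.3125 = 3.3203 in²; tension across gage: (5.125 − 2×1)×0.3125 = 0.97656 in². R_n = min(0.6×58×3.3203, 0.6×36×4.8828) + 1.0×58×0.97656 = min(115.55, 105.47) + 56.64 = 162.11 kips. φR_n = 0.75 × 162.11 = 121.6 kips.
Governing: min(276.0, 243.2, 121.6) = 121.6 kips → block shear.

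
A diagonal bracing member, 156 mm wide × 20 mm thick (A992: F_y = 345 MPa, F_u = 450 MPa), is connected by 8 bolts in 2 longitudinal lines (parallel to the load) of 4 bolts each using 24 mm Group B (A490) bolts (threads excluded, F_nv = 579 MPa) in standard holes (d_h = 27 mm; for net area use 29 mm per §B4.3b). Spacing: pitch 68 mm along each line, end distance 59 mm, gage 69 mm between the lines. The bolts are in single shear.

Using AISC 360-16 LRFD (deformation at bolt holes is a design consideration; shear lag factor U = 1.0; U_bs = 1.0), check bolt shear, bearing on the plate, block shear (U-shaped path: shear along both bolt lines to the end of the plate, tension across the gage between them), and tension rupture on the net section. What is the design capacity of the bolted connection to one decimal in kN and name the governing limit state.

Bolt shear: A_b = π(24)²/4 = 452.39 mm². φR_n = 0.75 × 579 × 452.39 × 8 × 1 = 1571.6 kN.
Bearing (20 mm plate, F_u = 450 MPa): end bolts L_c = 59 − 27/2 = 45.5, R_n = min(1.2×45.5×20×450, 2.4×24×20×450) = 491.4 kN/bolt; interior L_c = 68 − 27 = 41, R_n = 442.8 kN/bolt. φR_n = 0.75 × (2×491.4 + 6×442.8) = 2729.7 kN.
Block shear: shear path 2×[59+3×68] = 2×263 mm, A_gv = 10520, A_nv = 2×(263 − 3.5×29)×20 = 6460 mm²; tension across gage: (69 − 1×29)×20 = 800 mm². R_n = min(0.6×450×6460, 0.6×345×10520) + 1.0×450×800 = min(1744.2, 2177.6) + 360 = 2104.2 kN. φR_n = 0.75 × 2104.2 = 1578.2 kN.
Tension rupture (net): A_n = (156 − 2×29)×20 = 1960 mm² (U = 1.0, A_e = A_n). φR_n = 0.75 × 450 × 1960 = 661.5 kN.
Governing: min(1571.6, 2729.7, 1578.2, 661.5) = 661.5 kN → net-section rupture.

661.5 kN (net-section rupture governs)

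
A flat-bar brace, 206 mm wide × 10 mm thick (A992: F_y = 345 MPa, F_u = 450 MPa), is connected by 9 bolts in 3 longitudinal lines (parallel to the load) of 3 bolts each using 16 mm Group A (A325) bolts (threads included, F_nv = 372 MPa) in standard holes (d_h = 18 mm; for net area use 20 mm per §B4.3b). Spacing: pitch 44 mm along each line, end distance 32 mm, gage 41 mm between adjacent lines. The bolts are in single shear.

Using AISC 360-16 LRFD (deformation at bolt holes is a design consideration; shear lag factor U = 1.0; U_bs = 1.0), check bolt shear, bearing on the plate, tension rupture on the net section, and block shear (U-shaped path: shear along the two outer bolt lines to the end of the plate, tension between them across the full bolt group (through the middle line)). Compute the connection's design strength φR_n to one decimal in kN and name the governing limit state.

425.3 kN (block shear governs)

Bolt shear: A_b = π(16)²/4 = 201.06 mm². φR_n = 0.75 × 372 × 201.06 × 9 × 1 = 504.9 kN.
Bearing (10 mm plate, F_u = 450 MPa): end bolts L_c = 32 − 18/2 = 23, R_n = min(1.2×23×10×450, 2.4×16×10×450) = 124.2 kN/bolt; interior L_c = 44 − 18 = 26, R_n = 140.4 kN/bolt. φR_n = 0.75 × (3×124.2 + 6×140.4) = 911.3 kN.
Tension rupture (net): A_n = (206 − 3×20)×10 = 1460 mm² (U = 1.0, A_e = A_n). φR_n = 0.75 × 450 × 1460 = 492.8 kN.
Block shear: shear path 2×[32+2×44] = 2×120 mm, A_gv = 2400, A_nv = 2×(120 − 2.5×20)×10 = 1400 mm²; tension across gage: (82 − 2×20)×10 = 420 mm². R_n = min(0.6×450×1400, 0.6×345×2400) + 1.0×450×420 = min(378, 496.8) + 189 = 567 kN. φR_n = 0.75 × 567 = 425.3 kN.
Governing: min(504.9, 911.3, 492.8, 425.3) = 425.3 kN → block shear.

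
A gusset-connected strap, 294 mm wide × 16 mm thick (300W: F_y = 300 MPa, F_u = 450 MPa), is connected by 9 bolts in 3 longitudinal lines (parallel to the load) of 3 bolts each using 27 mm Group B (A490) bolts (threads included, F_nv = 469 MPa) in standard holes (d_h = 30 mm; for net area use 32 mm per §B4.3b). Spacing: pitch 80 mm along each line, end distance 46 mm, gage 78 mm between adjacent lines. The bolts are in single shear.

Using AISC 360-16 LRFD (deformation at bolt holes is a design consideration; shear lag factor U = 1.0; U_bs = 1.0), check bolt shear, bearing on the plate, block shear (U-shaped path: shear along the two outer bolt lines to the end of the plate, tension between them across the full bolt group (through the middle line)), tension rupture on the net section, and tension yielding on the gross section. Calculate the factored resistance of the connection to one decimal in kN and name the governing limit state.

Bolt shear: A_b = π(27)²/4 = 572.56 mm². φR_n = 0.75 × 469 × 572.56 × 9 × 1 = 1812.6 kN.
Bearing (16 mm plate, F_u = 450 MPa): end bolts L_c = 46 − 30/2 = 31, R_n = min(1.2×31×16×450, 2.4×27×16×450) = 267.84 kN/bolt; interior L_c = 80 − 30 = 50, R_n = 432 kN/bolt. φR_n = 0.75 × (3×267.84 + 6×432) = 2546.6 kN.
Block shear: shear path 2×[46+2×80] = 2×206 mm, A_gv = 6592, A_nv = 2×(206 − 2.5×32)×16 = 4032 mm²; tension across gage: (156 − 2×32)×16 = 1472 mm². R_n = min(0.6×450×4032, 0.6×300×6592) + 1.0×450×1472 = min(1088.6, 1186.6) + 662.4 = 1751 kN. φR_n = 0.75 × 1751 = 1313.3 kN.
Tension rupture (net): A_n = (294 − 3×32)×16 = 3168 mm² (U = 1.0, A_e = A_n). φR_n = 0.75 × 450 × 3168 = 1069.2 kN.
Tension yield (gross): A_g = 294×16 = 4704 mm². φR_n = 0.90 × 300 × 4704 = 1270.1 kN.
Governing: min(1812.6, 2546.6, 1313.3, 1069.2, 1270.1) = 1069.2 kN → net-section rupture.

1069.2 kN (net-section rupture governs)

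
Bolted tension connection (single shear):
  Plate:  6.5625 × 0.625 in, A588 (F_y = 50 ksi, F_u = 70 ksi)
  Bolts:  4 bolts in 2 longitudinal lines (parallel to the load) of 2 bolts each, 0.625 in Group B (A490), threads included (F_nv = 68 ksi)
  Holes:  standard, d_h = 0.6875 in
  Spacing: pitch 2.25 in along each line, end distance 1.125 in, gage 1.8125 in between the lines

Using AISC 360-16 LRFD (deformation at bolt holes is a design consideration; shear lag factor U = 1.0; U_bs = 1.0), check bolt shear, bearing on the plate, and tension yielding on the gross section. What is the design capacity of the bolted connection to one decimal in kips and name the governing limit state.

Bolt shear: A_b = π(0.625)²/4 = 0.3068 in². φR_n = 0.75 × 68 × 0.3068 × 4 × 1 = 62.6 kips.
Bearing (0.625 in plate, F_u = 70 ksi): end bolts L_c = 1.125 − 0.6875/2 = 0.78125, R_n = min(1.2×0.78125×0.625×70, 2.4×0.625×0.625×70) = 41.016 kips/bolt; interior L_c = 2.25 − 0.6875 = 1.5625, R_n = 65.625 kips/bolt. φR_n = 0.75 × (2×41.016 + 2×65.625) = 160.0 kips.
Tension yield (gross): A_g = 6.5625×0.625 = 4.1016 in². φR_n = 0.90 × 50 × 4.1016 = 184.6 kips.
Governing: min(62.6, 160.0, 184.6) = 62.6 kips → bolt shear.

62.6 kips (bolt shear governs)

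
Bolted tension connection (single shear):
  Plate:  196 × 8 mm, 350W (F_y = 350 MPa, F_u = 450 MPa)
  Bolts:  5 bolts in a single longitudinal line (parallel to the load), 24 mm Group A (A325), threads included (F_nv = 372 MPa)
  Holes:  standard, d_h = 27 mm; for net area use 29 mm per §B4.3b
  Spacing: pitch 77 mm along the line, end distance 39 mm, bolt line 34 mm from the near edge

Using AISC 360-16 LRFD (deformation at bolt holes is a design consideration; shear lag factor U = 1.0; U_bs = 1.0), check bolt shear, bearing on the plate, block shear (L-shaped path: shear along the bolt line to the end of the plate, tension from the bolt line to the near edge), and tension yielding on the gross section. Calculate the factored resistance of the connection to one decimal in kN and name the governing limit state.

403.4 kN (block shear governs)

Bolt shear: A_b = π(24)²/4 = 452.39 mm². φR_n = 0.75 × 372 × 452.39 × 5 × 1 = 631.1 kN.
Bearing (8 mm plate, F_u = 450 MPa): end bolts L_c = 39 − 27/2 = 25.5, R_n = min(1.2×25.5×8×450, 2.4×24×8×450) = 110.16 kN/bolt; interior L_c = 77 − 27 = 50, R_n = 207.36 kN/bolt. φR_n = 0.75 × (1×110.16 + 4×207.36) = 704.7 kN.
Block shear: shear path 1×[39+4×77] = 1×347 mm, A_gv = 2776, A_nv = 1×(347 − 4.5×29)×8 = 1732 mm²; tension to near edge: (34 − 0.5×29)×8 = 156 mm². R_n = min(0.6×450×1732, 0.6×350×2776) + 1.0×450×156 = min(467.64, 582.96) + 70.2 = 537.84 kN. φR_n = 0.75 × 537.84 = 403.4 kN.
Tension yield (gross): A_g = 196×8 = 1568 mm². φR_n = 0.90 × 350 × 1568 = 493.9 kN.
Governing: min(631.1, 704.7, 403.4, 493.9) = 403.4 kN → block shear.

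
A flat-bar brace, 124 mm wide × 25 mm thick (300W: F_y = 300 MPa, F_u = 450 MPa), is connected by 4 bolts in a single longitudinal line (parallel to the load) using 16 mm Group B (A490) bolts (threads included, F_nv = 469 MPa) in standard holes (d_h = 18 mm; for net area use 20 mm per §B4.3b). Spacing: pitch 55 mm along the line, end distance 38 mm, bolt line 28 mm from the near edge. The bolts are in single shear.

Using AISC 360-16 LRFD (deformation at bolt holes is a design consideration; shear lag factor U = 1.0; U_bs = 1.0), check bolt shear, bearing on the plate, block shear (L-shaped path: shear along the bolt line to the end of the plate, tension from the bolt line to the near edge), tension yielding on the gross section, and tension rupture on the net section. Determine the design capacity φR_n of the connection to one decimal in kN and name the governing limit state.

282.9 kN (bolt shear governs)

Bolt shear: A_b = π(16)²/4 = 201.06 mm². φR_n = 0.75 × 469 × 201.06 × 4 × 1 = 282.9 kN.
Bearing (25 mm plate, F_u = 450 MPa): end bolts L_c = 38 − 18/2 = 29, R_n = min(1.2×29×25×450, 2.4×16×25×450) = 391.5 kN/bolt; interior L_c = 55 − 18 = 37, R_n = 432 kN/bolt. φR_n = 0.75 × (1×391.5 + 3×432) = 1265.6 kN.
Block shear: shear path 1×[38+3×55] = 1×203 mm, A_gv = 5075, A_nv = 1×(203 − 3.5×20)×25 = 3325 mm²; tension to near edge: (28 − 0.5×20)×25 = 450 mm². R_n = min(0.6×450×3325, 0.6×300×5075) + 1.0×450×450 = min(897.75, 913.5) + 202.5 = 1100.3 kN. φR_n = 0.75 × 1100.3 = 825.2 kN.
Tension yield (gross): A_g = 124×25 = 3100 mm². φR_n = 0.90 × 300 × 3100 = 837.0 kN.
Tension rupture (net): A_n = (124 − 1×20)×25 = 2600 mm² (U = 1.0, A_e = A_n). φR_n = 0.75 × 450 × 2600 = 877.5 kN.
Governing: min(282.9, 1265.6, 825.2, 837.0, 877.5) = 282.9 kN → bolt shear.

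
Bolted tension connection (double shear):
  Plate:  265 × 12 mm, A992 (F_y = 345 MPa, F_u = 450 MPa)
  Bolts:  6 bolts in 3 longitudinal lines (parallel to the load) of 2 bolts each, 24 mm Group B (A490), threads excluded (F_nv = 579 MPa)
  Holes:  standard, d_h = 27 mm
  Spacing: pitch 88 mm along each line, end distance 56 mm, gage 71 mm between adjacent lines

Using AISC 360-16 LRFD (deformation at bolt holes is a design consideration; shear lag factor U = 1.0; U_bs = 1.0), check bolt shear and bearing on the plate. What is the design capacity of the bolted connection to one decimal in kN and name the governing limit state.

1319.5 kN (bearing governs)

Bolt shear: A_b = π(24)²/4 = 452.39 mm². φR_n = 0.75 × 579 × 452.39 × 6 × 2 = 2357.4 kN.
Bearing (12 mm plate, F_u = 450 MPa): end bolts L_c = 56 − 27/2 = 42.5, R_n = min(1.2×42.5×12×450, 2.4×24×12×450) = 275.4 kN/bolt; interior L_c = 88 − 27 = 61, R_n = 311.04 kN/bolt. φR_n = 0.75 × (3×275.4 + 3×311.04) = 1319.5 kN.
Governing: min(2357.4, 1319.5) = 1319.5 kN → bearing.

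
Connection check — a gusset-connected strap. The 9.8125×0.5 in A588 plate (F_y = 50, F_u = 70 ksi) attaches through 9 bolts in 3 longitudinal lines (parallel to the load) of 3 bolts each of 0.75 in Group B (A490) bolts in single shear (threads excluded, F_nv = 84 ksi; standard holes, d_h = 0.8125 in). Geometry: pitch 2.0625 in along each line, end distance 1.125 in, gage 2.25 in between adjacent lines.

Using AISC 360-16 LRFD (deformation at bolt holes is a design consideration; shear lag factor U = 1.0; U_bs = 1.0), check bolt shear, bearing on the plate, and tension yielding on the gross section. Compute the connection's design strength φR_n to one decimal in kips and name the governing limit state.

Bolt shear: A_b = π(0.75)²/4 = 0.44179 in². φR_n = 0.75 × 84 × 0.44179 × 9 × 1 = 250.5 kips.
Bearing (0.5 in plate, F_u = 70 ksi): end bolts L_c = 1.125 − 0.8125/2 = 0.71875, R_n = min(1.2×0.71875×0.5×70, 2.4×0.75×0.5×70) = 30.188 kips/bolt; interior L_c = 2.0625 − 0.8125 = 1.25, R_n = 52.5 kips/bolt. φR_n = 0.75 × (3×30.188 + 6×52.5) = 304.2 kips.
Tension yield (gross): A_g = 9.8125×0.5 = 4.9063 in². φR_n = 0.90 × 50 × 4.9063 = 220.8 kips.
Governing: min(250.5, 304.2, 220.8) = 220.8 kips → gross-section yield.

220.8 kips (gross-section yield governs)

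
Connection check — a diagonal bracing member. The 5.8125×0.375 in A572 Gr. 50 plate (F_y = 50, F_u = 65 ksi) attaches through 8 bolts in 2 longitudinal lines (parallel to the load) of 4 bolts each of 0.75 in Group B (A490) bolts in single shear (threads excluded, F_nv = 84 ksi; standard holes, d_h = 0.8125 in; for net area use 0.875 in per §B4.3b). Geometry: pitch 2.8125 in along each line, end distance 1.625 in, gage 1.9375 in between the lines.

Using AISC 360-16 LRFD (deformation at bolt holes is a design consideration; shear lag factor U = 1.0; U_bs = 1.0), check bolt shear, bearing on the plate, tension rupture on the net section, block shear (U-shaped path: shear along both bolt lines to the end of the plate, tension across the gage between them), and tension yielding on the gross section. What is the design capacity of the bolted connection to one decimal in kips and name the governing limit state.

74.3 kips (net-section rupture governs)

Bolt shear: A_b = π(0.75)²/4 = 0.44179 in². φR_n = 0.75 × 84 × 0.44179 × 8 × 1 = 222.7 kips.
Bearing (0.375 in plate, F_u = 65 ksi): end bolts L_c = 1.625 − 0.8125/2 = 1.21875, R_n = min(1.2×1.21875×0.375×65, 2.4×0.75×0.375×65) = 35.648 kips/bolt; interior L_c = 2.8125 − 0.8125 = 2, R_n = 43.875 kips/bolt. φR_n = 0.75 × (2×35.648 + 6×43.875) = 250.9 kips.
Tension rupture (net): A_n = (5.8125 − 2×0.875)×0.375 = 1.5234 in² (U = 1.0, A_e = A_n). φR_n = 0.75 × 65 × 1.5234 = 74.3 kips.
Block shear: shear path 2×[1.625+3×2.8125] = 2×10.0625 in, A_gv = 7.5469, A_nv = 2×(10.0625 − 3.5×0.875)×0.375 = 5.25 in²; tension across gage: (1.9375 − 1×0.875)×0.375 = 0.39844 in². R_n = min(0.6×65×5.25, 0.6×50×7.5469) + 1.0×65×0.39844 = min(204.75, 226.41) + 25.899 = 230.65 kips. φR_n = 0.75 × 230.65 = 173.0 kips.
Tension yield (gross): A_g = 5.8125×0.375 = 2.1797 in². φR_n = 0.90 × 50 × 2.1797 = 98.1 kips.
Governing: min(222.7, 250.9, 74.3, 173.0, 98.1) = 74.3 kips → net-section rupture.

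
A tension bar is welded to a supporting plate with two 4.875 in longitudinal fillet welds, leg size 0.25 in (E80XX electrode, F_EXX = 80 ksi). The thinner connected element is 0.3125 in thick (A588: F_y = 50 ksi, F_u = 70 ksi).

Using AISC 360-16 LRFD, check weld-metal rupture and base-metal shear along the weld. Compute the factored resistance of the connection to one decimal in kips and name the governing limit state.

62.0 kips (weld metal governs)

Weld metal: throat = 0.707×0.25 = 0.17675 in, L = 2×4.875 = 9.75 in. φR_n = 0.75 × 0.6 × 80 × 0.17675 × 9.75 = 62.0 kips.
Base metal shear (0.3125 in plate): yield φR_n = 1.0×0.6×50×0.3125×9.75 = 91.4 kips; rupture φR_n = 0.75×0.6×70×0.3125×9.75 = 96.0 kips; take 91.4 kips (yield).
Governing: min(62.0, 91.4) = 62.0 kips → weld metal.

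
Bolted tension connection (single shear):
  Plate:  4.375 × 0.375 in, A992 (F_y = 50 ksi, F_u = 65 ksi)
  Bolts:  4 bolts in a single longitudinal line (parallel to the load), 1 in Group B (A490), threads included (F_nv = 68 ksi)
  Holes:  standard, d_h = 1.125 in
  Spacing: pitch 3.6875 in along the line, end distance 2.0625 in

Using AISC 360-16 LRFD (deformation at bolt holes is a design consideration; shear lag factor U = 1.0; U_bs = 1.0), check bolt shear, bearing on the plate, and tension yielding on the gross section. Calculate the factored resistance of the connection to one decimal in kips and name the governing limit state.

73.8 kips (gross-section yield governs)

Bolt shear: A_b = π(1)²/4 = 0.7854 in². φR_n = 0.75 × 68 × 0.7854 × 4 × 1 = 160.2 kips.
Bearing (0.375 in plate, F_u = 65 ksi): end bolts L_c = 2.0625 − 1.125/2 = 1.5, R_n = min(1.2×1.5×0.375×65, 2.4×1×0.375×65) = 43.875 kips/bolt; interior L_c = 3.6875 − 1.125 = 2.5625, R_n = 58.5 kips/bolt. φR_n = 0.75 × (1×43.875 + 3×58.5) = 164.5 kips.
Tension yield (gross): A_g = 4.375×0.375 = 1.6406 in². φR_n = 0.90 × 50 × 1.6406 = 73.8 kips.
Governing: min(160.2, 164.5, 73.8) = 73.8 kips → gross-section yield.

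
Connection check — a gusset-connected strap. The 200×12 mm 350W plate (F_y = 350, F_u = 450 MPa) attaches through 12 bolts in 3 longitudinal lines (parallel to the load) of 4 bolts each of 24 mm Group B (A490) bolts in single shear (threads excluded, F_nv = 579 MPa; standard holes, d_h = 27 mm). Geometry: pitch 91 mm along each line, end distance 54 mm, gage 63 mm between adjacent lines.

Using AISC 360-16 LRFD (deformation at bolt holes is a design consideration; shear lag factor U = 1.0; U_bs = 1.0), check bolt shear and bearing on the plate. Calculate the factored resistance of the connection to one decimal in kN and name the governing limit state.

2357.4 kN (bolt shear governs)

Bolt shear: A_b = π(24)²/4 = 452.39 mm². φR_n = 0.75 × 579 × 452.39 × 12 × 1 = 2357.4 kN.
Bearing (12 mm plate, F_u = 450 MPa): end bolts L_c = 54 − 27/2 = 40.5, R_n = min(1.2×40.5×12×450, 2.4×24×12×450) = 262.44 kN/bolt; interior L_c = 91 − 27 = 64, R_n = 311.04 kN/bolt. φR_n = 0.75 × (3×262.44 + 9×311.04) = 2690.0 kN.
Governing: min(2357.4, 2690.0) = 2357.4 kN → bolt shear.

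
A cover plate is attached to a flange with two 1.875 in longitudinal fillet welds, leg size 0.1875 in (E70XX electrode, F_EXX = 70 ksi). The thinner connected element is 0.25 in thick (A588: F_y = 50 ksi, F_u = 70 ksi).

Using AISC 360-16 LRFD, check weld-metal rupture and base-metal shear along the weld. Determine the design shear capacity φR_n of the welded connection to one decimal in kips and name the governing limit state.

15.7 kips (weld metal governs)

Weld metal: throat = 0.707×0.1875 = 0.13256 in, L = 2×1.875 = 3.75 in. φR_n = 0.75 × 0.6 × 70 × 0.13256 × 3.75 = 15.7 kips.
Base metal shear (0.25 in plate): yield φR_n = 1.0×0.6×50×0.25×3.75 = 28.1 kips; rupture φR_n = 0.75×0.6×70×0.25×3.75 = 29.5 kips; take 28.1 kips (yield).
Governing: min(15.7, 28.1) = 15.7 kips → weld metal.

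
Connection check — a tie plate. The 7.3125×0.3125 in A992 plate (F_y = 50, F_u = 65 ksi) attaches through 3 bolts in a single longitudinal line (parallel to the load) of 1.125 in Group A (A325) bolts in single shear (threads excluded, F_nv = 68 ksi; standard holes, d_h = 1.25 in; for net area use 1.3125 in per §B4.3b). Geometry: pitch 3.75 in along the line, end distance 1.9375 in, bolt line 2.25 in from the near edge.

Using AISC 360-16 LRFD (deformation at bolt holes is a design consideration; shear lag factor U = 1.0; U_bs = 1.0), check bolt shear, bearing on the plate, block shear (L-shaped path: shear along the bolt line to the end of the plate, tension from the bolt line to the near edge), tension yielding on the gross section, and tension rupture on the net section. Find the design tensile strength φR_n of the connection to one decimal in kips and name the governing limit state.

Bolt shear: A_b = π(1.125)²/4 = 0.99402 in². φR_n = 0.75 × 68 × 0.99402 × 3 × 1 = 152.1 kips.
Bearing (0.3125 in plate, F_u = 65 ksi): end bolts L_c = 1.9375 − 1.25/2 = 1.3125, R_n = min(1.2×1.3125×0.3125×65, 2.4×1.125×0.3125×65) = 31.992 kips/bolt; interior L_c = 3.75 − 1.25 = 2.5, R_n = 54.844 kips/bolt. φR_n = 0.75 × (1×31.992 + 2×54.844) = 106.3 kips.
Block shear: shear path 1×[1.9375+2×3.75] = 1×9.4375 in, A_gv = 2.9492, A_nv = 1×(9.4375 − 2.5×1.3125)×0.3125 = 1.9238 in²; tension to near edge: (2.25 − 0.5×1.3125)×0.3125 = 0.49805 in². R_n = min(0.6×65×1.9238, 0.6×50×2.9492) + 1.0×65×0.49805 = min(75.028, 88.476) + 32.373 = 107.4 kips. φR_n = 0.75 × 107.4 = 80.6 kips.
Tension yield (gross): A_g = 7.3125×0.3125 = 2.2852 in². φR_n = 0.90 × 50 × 2.2852 = 102.8 kips.
Tension rupture (net): A_n = (7.3125 − 1×1.3125)×0.3125 = 1.875 in² (U = 1.0, A_e = A_n). φR_n = 0.75 × 65 × 1.875 = 91.4 kips.
Governing: min(152.1, 106.3, 80.6, 102.8, 91.4) = 80.6 kips → block shear.

80.6 kips (block shear governs)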